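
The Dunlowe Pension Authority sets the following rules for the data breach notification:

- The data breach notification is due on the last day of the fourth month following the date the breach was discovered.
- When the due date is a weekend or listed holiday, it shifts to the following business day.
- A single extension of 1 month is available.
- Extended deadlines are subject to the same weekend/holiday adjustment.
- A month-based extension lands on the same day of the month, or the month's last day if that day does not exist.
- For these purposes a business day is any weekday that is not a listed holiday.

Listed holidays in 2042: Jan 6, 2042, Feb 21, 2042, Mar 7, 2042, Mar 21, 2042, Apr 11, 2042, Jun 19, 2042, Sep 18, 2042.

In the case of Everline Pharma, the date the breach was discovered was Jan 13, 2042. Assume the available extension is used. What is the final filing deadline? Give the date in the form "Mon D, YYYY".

Jul 2, 2042

4 months after Jan 13, 2042 falls in May 2042; the last day of that month is May 31, 2042.
May 31, 2042 falls on a Saturday. Rolling to the next business day gives Jun 2, 2042, a Monday.
The 1 month extension carries Jun 2, 2042 to Jul 2, 2042.
Jul 2, 2042 falls on a Wednesday, which is a business day, so no adjustment is needed.
So the filing is due Jul 2, 2042.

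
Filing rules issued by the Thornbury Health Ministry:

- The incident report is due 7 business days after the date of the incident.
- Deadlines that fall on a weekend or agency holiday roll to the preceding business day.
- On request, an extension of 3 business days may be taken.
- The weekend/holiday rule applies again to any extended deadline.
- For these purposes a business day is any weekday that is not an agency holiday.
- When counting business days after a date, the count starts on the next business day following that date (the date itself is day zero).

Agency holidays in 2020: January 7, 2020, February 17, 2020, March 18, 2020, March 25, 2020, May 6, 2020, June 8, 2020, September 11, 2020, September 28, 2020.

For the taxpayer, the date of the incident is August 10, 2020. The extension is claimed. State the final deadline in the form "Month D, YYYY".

Starting the day after August 10, 2020 and counting 7 business days lands on August 19, 2020.
August 19, 2020 is a Wednesday and not a listed holiday, so it stands.
Applying the 3-business-day extension: 3 business days after August 19, 2020 is August 24, 2020.
Since August 24, 2020 is a Monday and not a holiday, the date is unchanged.
Deadline: August 24, 2020.

August 24, 2020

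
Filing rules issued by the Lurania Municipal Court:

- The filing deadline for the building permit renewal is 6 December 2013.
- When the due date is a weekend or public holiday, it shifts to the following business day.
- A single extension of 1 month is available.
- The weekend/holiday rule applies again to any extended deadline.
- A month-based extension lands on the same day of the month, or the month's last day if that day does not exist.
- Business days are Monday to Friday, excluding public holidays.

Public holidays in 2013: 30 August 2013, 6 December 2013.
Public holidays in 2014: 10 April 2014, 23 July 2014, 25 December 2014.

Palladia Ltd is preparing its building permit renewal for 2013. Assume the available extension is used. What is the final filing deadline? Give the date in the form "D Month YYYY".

9 January 2014

The statutory due date is 6 December 2013.
6 December 2013 is a listed holiday; the next business day is 9 December 2013 (Monday).
The 1 month extension carries 9 December 2013 to 9 January 2014.
9 January 2014 (Thursday) is already a business day.
Final deadline: 9 January 2014.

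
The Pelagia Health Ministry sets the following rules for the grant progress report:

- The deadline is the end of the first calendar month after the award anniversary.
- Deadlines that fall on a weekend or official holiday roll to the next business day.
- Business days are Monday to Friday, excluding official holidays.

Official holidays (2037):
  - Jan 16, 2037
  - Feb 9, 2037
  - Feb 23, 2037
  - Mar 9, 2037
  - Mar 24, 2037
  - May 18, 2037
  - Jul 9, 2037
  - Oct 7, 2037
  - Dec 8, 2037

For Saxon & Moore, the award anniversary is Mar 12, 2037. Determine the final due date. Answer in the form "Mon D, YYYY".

Apr 30, 2037

1 month after Mar 12, 2037 is April 2037; that month ends on Apr 30, 2037.
Since Apr 30, 2037 is a Thursday and not a holiday, the date is unchanged.
So the filing is due Apr 30, 2037.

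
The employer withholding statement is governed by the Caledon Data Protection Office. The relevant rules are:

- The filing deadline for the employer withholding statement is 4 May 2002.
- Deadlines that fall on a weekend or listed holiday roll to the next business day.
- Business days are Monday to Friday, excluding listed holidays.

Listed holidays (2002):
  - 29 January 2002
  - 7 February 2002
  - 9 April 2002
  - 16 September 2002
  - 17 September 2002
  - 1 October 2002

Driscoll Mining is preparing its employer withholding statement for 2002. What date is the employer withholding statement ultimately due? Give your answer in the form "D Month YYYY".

6 May 2002

Start from the fixed due date, 4 May 2002.
4 May 2002 is a Saturday; the next business day is 6 May 2002 (Monday).
The final due date is 6 May 2002.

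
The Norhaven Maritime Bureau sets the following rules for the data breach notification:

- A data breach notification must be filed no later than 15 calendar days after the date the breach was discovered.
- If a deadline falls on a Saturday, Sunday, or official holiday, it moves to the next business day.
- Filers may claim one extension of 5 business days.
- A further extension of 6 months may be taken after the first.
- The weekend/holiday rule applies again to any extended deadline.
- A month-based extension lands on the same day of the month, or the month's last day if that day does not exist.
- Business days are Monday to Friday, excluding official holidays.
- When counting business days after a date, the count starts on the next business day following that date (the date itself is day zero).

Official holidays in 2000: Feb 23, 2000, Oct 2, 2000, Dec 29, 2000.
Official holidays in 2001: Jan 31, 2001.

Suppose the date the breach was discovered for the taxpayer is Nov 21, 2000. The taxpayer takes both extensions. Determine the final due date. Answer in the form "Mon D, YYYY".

Jun 13, 2001

15 calendar days after Nov 21, 2000 is Dec 6, 2000.
Since Dec 6, 2000 is a Wednesday and not a holiday, the date is unchanged.
Applying the 5-business-day extension: 5 business days after Dec 6, 2000 is Dec 13, 2000.
Dec 13, 2000 is a Wednesday and not a listed holiday, so it stands.
Applying the 6 months extension: 6 months after Dec 13, 2000 is Jun 13, 2001.
Jun 13, 2001 is a Wednesday and not a listed holiday, so it stands.
Deadline: Jun 13, 2001.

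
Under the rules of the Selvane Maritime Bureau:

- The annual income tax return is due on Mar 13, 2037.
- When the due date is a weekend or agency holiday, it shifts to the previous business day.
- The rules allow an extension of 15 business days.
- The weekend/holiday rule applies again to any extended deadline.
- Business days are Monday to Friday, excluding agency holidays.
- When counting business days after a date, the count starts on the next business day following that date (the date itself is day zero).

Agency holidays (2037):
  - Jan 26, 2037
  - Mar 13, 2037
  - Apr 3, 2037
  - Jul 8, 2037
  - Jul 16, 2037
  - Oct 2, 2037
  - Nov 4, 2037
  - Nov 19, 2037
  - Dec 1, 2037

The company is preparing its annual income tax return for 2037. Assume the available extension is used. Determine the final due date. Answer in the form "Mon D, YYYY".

Start from the fixed due date, Mar 13, 2037.
Mar 13, 2037 is a listed holiday, so it moves to the preceding business day, Mar 12, 2037 (Thursday).
The 15-business-day extension runs from Mar 12, 2037 to Apr 6, 2037.
Apr 6, 2037 is a Monday and not a listed holiday, so it stands.
So the filing is due Apr 6, 2037.

Apr 6, 2037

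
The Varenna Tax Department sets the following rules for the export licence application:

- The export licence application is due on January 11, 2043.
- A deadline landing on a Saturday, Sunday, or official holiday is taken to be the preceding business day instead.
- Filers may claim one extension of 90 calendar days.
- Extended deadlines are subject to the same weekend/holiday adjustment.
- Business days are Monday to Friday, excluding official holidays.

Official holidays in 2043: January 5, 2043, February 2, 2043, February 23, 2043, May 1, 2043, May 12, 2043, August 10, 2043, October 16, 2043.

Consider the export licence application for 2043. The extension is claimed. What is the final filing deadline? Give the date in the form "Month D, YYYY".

April 9, 2043

The stated deadline is January 11, 2043.
January 11, 2043 is a Sunday; the preceding business day is January 9, 2043 (Friday).
With the 90-day extension, January 9, 2043 becomes April 9, 2043.
April 9, 2043 (Thursday) is already a business day.
Deadline: April 9, 2043.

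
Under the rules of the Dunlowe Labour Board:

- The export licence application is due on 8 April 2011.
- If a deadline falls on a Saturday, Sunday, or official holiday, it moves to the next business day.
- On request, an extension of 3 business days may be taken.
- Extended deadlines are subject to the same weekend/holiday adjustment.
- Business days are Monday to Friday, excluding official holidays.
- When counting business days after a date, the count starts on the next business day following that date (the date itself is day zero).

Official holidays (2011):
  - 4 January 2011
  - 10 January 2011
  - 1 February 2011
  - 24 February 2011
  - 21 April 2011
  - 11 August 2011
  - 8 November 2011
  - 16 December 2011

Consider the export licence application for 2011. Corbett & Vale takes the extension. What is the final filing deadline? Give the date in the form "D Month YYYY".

13 April 2011

Start from the fixed due date, 8 April 2011.
8 April 2011 is a Friday and not a listed holiday, so it stands.
Counting 3 further business days from 8 April 2011 reaches 13 April 2011.
13 April 2011 falls on a Wednesday, which is a business day, so no adjustment is needed.
So the filing is due 13 April 2011.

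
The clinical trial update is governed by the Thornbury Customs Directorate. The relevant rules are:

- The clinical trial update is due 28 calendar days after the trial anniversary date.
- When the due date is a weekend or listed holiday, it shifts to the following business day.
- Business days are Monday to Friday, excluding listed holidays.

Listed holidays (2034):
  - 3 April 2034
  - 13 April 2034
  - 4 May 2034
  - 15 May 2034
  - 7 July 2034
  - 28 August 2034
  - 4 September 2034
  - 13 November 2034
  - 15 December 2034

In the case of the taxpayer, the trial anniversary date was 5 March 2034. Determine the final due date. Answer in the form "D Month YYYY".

From 5 March 2034, 28 calendar days later is 2 April 2034.
2 April 2034 falls on a Sunday. Rolling to the next business day gives 4 April 2034, a Tuesday.
The final due date is 4 April 2034.

4 April 2034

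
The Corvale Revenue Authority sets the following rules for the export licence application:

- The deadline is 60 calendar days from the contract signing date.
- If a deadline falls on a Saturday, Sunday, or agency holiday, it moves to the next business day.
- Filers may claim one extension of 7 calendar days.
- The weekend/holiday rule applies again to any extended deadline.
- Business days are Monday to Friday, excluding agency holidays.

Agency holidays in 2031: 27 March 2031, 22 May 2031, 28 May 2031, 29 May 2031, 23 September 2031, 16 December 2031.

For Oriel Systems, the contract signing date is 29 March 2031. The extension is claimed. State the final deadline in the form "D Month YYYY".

6 June 2031

60 calendar days after 29 March 2031 is 28 May 2031.
28 May 2031 falls on a listed holiday. Rolling to the next business day gives 30 May 2031, a Friday.
With the 7-day extension, 30 May 2031 becomes 6 June 2031.
6 June 2031 falls on a Friday, which is a business day, so no adjustment is needed.
The final due date is 6 June 2031.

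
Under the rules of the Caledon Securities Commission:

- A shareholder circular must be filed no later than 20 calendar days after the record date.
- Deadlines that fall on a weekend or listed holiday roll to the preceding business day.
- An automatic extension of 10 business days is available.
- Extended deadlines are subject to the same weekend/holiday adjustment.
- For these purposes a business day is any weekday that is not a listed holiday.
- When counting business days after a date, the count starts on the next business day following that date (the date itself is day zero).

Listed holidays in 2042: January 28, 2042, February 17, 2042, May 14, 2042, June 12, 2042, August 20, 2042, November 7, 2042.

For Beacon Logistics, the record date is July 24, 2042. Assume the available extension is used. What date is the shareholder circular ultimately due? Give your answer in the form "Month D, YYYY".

August 28, 2042

20 calendar days after July 24, 2042 is August 13, 2042.
August 13, 2042 is a Wednesday and not a listed holiday, so it stands.
Applying the 10-business-day extension: 10 business days after August 13, 2042 is August 28, 2042.
Since August 28, 2042 is a Thursday and not a holiday, the date is unchanged.
Final deadline: August 28, 2042.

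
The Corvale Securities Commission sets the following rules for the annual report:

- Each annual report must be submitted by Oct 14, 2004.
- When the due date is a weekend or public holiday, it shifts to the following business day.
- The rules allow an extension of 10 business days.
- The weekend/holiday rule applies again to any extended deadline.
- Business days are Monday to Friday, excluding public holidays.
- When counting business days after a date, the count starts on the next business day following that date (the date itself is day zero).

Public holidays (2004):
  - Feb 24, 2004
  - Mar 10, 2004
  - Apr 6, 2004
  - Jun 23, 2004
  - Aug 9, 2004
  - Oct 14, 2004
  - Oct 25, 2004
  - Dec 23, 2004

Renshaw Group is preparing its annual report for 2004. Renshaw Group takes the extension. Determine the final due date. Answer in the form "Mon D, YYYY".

The statutory due date is Oct 14, 2004.
Because Oct 14, 2004 is a listed holiday, the deadline becomes Oct 15, 2004 (Friday).
Counting 10 further business days from Oct 15, 2004 reaches Nov 1, 2004.
Nov 1, 2004 is a Monday and not a listed holiday, so it stands.
Deadline: Nov 1, 2004.

Nov 1, 2004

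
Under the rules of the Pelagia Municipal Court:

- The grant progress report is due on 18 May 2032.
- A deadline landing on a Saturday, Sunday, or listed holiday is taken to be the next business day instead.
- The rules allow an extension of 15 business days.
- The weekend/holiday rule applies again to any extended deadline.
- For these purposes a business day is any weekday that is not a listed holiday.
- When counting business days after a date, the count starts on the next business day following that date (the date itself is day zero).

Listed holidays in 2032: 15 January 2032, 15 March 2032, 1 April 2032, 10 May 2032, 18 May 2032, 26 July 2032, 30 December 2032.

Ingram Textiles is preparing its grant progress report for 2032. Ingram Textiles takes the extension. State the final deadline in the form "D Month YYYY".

Start from the fixed due date, 18 May 2032.
18 May 2032 falls on a listed holiday. Rolling to the next business day gives 19 May 2032, a Wednesday.
Applying the 15-business-day extension: 15 business days after 19 May 2032 is 9 June 2032.
9 June 2032 is a Wednesday and not a listed holiday, so it stands.
The final due date is 9 June 2032.

9 June 2032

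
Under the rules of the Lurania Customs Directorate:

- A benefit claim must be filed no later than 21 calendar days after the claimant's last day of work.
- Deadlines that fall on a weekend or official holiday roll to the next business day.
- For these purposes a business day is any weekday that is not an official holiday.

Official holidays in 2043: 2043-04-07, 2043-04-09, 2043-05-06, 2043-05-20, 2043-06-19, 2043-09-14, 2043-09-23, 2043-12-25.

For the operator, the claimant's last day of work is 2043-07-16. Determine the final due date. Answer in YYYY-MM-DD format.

2043-08-06

From 2043-07-16, 21 calendar days later is 2043-08-06.
2043-08-06 (Thursday) is already a business day.
Deadline: 2043-08-06.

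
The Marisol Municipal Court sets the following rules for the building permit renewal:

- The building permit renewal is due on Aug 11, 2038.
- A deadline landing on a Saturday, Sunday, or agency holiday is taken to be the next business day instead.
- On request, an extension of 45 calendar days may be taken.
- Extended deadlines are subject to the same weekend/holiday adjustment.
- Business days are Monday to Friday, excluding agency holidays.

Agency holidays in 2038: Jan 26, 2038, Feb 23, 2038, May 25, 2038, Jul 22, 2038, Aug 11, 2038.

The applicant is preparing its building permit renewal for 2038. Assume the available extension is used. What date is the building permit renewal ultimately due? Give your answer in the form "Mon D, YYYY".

The stated deadline is Aug 11, 2038.
Aug 11, 2038 falls on a listed holiday. Rolling to the next business day gives Aug 12, 2038, a Thursday.
Add the 45 calendar-day extension to Aug 12, 2038: Sep 26, 2038.
Sep 26, 2038 falls on a Sunday. Rolling to the next business day gives Sep 27, 2038, a Monday.
So the filing is due Sep 27, 2038.

Sep 27, 2038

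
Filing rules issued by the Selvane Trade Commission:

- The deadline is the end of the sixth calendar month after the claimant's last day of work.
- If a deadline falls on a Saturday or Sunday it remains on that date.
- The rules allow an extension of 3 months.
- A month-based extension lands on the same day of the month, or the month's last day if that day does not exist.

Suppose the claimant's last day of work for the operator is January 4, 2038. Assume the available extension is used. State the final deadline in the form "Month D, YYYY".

October 31, 2038

6 months after January 4, 2038 is July 2038; that month ends on July 31, 2038.
July 31, 2038 is a Saturday; no weekend or holiday adjustment applies.
Applying the 3 months extension: 3 months after July 31, 2038 is October 31, 2038.
October 31, 2038 falls on a Sunday. The rules make no weekend/holiday allowance, so it remains October 31, 2038.
Final deadline: October 31, 2038.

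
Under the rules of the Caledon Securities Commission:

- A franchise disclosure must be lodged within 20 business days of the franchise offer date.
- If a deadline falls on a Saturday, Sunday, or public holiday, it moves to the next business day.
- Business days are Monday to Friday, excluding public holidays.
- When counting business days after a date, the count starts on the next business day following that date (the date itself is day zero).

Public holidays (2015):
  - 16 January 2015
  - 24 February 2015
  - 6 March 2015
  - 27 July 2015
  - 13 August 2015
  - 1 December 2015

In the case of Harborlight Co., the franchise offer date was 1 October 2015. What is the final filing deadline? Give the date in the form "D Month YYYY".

29 October 2015

20 business days after 1 October 2015, excluding weekends and holidays, is 29 October 2015.
29 October 2015 falls on a Thursday, which is a business day, so no adjustment is needed.
The final due date is 29 October 2015.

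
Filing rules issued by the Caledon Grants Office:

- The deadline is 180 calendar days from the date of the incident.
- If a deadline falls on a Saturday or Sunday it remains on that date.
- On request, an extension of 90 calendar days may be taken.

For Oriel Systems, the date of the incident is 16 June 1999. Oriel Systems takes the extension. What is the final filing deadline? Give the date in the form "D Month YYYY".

12 March 2000

Trigger date 16 June 1999 + 180 calendar days = 13 December 1999.
13 December 1999 is a Monday; no weekend or holiday adjustment applies.
The 90-calendar-day extension moves the deadline from 13 December 1999 to 12 March 2000.
12 March 2000 is a Sunday; no weekend or holiday adjustment applies.
So the filing is due 12 March 2000.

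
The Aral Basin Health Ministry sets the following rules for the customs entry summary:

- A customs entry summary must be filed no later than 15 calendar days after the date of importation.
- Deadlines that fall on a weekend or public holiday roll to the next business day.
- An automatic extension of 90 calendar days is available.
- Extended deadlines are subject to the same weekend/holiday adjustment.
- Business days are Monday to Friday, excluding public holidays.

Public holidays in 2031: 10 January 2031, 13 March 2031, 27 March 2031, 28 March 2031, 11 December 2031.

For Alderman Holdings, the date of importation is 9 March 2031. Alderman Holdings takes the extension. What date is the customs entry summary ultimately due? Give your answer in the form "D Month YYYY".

15 calendar days after 9 March 2031 is 24 March 2031.
24 March 2031 (Monday) is already a business day.
With the 90-day extension, 24 March 2031 becomes 22 June 2031.
Because 22 June 2031 is a Sunday, the deadline becomes 23 June 2031 (Monday).
The final due date is 23 June 2031.

23 June 2031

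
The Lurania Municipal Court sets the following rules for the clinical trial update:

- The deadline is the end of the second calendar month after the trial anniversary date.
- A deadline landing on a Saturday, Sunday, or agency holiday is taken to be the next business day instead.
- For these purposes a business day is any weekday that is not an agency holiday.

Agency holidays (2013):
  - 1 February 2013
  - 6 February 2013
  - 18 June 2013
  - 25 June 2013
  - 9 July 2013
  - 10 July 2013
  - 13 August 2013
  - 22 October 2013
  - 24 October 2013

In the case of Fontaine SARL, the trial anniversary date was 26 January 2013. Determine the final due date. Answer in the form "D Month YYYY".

2 months after 26 January 2013 is March 2013; that month ends on 31 March 2013.
Because 31 March 2013 is a Sunday, the deadline becomes 1 April 2013 (Monday).
Final deadline: 1 April 2013.

1 April 2013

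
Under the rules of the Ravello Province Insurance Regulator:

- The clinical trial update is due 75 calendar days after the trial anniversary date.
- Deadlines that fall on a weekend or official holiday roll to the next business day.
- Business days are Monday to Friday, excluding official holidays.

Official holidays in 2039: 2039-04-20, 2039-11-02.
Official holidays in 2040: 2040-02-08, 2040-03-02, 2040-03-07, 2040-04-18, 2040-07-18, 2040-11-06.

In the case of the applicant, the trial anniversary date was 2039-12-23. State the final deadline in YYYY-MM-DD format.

2040-03-08

From 2039-12-23, 75 calendar days later is 2040-03-07.
2040-03-07 is a listed holiday; the next business day is 2040-03-08 (Thursday).
The final due date is 2040-03-08.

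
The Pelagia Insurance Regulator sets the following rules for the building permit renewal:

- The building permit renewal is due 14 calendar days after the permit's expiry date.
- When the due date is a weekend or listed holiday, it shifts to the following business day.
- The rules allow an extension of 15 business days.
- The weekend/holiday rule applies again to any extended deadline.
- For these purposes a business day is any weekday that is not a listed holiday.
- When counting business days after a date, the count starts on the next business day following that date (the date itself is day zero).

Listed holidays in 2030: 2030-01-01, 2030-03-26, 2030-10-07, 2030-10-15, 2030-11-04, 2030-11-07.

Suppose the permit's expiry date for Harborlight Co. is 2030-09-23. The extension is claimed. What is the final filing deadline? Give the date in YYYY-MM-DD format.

2030-10-30

14 calendar days after 2030-09-23 is 2030-10-07.
2030-10-07 falls on a listed holiday. Rolling to the next business day gives 2030-10-08, a Tuesday.
The 15-business-day extension runs from 2030-10-08 to 2030-10-30.
2030-10-30 (Wednesday) is already a business day.
The final due date is 2030-10-30.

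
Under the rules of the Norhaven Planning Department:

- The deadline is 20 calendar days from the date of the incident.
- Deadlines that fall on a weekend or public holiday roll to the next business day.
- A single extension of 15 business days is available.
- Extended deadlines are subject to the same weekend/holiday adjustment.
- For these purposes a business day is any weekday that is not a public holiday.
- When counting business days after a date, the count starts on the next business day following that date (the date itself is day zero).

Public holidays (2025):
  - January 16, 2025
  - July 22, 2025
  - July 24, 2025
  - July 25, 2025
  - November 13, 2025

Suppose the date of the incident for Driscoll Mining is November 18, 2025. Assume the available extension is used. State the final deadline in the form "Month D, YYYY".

20 calendar days after November 18, 2025 is December 8, 2025.
December 8, 2025 (Monday) is already a business day.
Counting 15 further business days from December 8, 2025 reaches December 29, 2025.
December 29, 2025 is a Monday and not a listed holiday, so it stands.
Deadline: December 29, 2025.

December 29, 2025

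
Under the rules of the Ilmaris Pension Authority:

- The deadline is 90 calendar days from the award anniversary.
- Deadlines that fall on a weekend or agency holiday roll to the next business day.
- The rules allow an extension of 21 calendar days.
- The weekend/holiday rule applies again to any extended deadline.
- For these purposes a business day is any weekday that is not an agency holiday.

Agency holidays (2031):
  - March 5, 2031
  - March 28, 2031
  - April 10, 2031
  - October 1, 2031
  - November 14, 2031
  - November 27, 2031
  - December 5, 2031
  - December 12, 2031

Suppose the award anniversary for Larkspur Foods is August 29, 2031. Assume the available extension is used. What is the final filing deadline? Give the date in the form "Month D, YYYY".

December 19, 2031

Adding 90 calendar days to August 29, 2031 gives November 27, 2031.
November 27, 2031 falls on a listed holiday. Rolling to the next business day gives November 28, 2031, a Friday.
Add the 21 calendar-day extension to November 28, 2031: December 19, 2031.
December 19, 2031 (Friday) is already a business day.
The final due date is December 19, 2031.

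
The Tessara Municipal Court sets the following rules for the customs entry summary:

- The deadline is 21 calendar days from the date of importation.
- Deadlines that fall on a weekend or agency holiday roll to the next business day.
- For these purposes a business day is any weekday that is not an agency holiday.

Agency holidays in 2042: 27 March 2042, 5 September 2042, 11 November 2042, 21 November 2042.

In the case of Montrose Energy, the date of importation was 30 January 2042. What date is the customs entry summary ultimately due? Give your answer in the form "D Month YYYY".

20 February 2042

Trigger date 30 January 2042 + 21 calendar days = 20 February 2042.
20 February 2042 (Thursday) is already a business day.
So the filing is due 20 February 2042.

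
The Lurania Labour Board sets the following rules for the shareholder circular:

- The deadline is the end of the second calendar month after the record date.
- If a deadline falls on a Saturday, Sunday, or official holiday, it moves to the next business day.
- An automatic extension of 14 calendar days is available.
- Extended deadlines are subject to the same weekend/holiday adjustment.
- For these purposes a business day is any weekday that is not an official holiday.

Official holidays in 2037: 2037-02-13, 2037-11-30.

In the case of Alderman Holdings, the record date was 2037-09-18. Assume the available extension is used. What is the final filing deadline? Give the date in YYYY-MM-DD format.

2 months after 2037-09-18 falls in November 2037; the last day of that month is 2037-11-30.
2037-11-30 is a listed holiday; the next business day is 2037-12-01 (Tuesday).
Applying the 14-calendar-day extension: 2037-12-01 + 14 days = 2037-12-15.
Since 2037-12-15 is a Tuesday and not a holiday, the date is unchanged.
Final deadline: 2037-12-15.

2037-12-15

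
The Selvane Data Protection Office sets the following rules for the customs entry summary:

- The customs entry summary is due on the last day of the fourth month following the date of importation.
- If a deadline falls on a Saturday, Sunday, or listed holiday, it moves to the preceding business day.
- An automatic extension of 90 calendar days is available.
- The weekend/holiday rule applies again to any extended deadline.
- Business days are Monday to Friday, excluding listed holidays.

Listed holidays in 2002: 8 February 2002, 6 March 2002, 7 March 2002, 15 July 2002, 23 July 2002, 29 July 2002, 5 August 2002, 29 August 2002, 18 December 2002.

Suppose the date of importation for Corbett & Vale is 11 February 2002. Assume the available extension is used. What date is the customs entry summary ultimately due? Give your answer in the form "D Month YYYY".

26 September 2002

The fourth month after 11 February 2002 is June 2002, whose last day is 30 June 2002.
Because 30 June 2002 is a Sunday, the deadline becomes 28 June 2002 (Friday).
The 90-calendar-day extension moves the deadline from 28 June 2002 to 26 September 2002.
26 September 2002 falls on a Thursday, which is a business day, so no adjustment is needed.
Deadline: 26 September 2002.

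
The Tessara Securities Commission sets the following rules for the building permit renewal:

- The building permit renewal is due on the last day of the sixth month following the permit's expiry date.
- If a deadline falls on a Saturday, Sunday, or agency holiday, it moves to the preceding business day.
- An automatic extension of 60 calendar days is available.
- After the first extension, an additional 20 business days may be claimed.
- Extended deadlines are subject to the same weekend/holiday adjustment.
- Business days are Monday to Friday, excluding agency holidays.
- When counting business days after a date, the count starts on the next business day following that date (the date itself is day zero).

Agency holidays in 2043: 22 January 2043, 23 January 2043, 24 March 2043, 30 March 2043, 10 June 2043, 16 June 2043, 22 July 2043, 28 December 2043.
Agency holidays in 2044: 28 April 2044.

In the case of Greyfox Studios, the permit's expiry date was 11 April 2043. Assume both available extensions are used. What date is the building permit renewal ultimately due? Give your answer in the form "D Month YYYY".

26 January 2044

6 months after 11 April 2043 falls in October 2043; the last day of that month is 31 October 2043.
31 October 2043 falls on a Saturday. Rolling to the preceding business day gives 30 October 2043, a Friday.
With the 60-day extension, 30 October 2043 becomes 29 December 2043.
29 December 2043 is a Tuesday and not a listed holiday, so it stands.
The 20-business-day extension runs from 29 December 2043 to 26 January 2044.
26 January 2044 is a Tuesday and not a listed holiday, so it stands.
So the filing is due 26 January 2044.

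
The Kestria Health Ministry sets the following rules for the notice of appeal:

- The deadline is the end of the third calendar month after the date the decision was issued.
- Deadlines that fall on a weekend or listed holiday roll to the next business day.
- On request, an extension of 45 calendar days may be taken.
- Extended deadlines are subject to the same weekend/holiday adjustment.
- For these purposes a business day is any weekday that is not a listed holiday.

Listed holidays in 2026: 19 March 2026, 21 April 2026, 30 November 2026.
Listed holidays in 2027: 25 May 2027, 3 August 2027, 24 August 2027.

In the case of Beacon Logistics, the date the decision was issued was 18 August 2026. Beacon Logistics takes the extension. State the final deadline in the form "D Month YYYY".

15 January 2027

The third month after 18 August 2026 is November 2026, whose last day is 30 November 2026.
30 November 2026 is a listed holiday; the next business day is 1 December 2026 (Tuesday).
With the 45-day extension, 1 December 2026 becomes 15 January 2027.
15 January 2027 falls on a Friday, which is a business day, so no adjustment is needed.
Deadline: 15 January 2027.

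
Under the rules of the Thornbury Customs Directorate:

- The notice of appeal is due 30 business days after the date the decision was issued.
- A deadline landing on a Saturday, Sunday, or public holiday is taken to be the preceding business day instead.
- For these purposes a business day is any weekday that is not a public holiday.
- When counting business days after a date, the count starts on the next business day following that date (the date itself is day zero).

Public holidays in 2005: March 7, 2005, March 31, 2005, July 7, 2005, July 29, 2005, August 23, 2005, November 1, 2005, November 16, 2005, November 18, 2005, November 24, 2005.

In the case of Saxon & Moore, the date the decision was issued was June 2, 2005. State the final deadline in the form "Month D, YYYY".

30 business days after June 2, 2005, excluding weekends and holidays, is July 15, 2005.
Since July 15, 2005 is a Friday and not a holiday, the date is unchanged.
Deadline: July 15, 2005.

July 15, 2005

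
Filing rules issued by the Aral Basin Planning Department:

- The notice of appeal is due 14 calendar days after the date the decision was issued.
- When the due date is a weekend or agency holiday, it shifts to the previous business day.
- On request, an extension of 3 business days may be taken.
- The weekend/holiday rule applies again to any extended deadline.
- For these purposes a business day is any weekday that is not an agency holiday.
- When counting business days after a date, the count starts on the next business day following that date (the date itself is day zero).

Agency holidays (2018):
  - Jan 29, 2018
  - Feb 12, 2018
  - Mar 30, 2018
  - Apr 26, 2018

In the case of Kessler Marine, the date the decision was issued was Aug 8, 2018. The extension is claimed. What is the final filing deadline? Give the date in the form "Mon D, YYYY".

Aug 27, 2018

From Aug 8, 2018, 14 calendar days later is Aug 22, 2018.
Aug 22, 2018 is a Wednesday and not a listed holiday, so it stands.
Applying the 3-business-day extension: 3 business days after Aug 22, 2018 is Aug 27, 2018.
Aug 27, 2018 (Monday) is already a business day.
So the filing is due Aug 27, 2018.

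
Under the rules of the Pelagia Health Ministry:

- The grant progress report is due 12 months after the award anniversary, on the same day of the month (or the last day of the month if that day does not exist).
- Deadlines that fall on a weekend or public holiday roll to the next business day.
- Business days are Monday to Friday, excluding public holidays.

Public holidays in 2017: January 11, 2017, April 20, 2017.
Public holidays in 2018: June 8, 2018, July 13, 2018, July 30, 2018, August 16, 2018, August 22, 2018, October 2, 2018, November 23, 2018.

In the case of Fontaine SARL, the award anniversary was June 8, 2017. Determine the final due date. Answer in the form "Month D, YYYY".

12 months after June 8, 2017, on the same day of the month, is June 8, 2018.
June 8, 2018 falls on a listed holiday. Rolling to the next business day gives June 11, 2018, a Monday.
Deadline: June 11, 2018.

June 11, 2018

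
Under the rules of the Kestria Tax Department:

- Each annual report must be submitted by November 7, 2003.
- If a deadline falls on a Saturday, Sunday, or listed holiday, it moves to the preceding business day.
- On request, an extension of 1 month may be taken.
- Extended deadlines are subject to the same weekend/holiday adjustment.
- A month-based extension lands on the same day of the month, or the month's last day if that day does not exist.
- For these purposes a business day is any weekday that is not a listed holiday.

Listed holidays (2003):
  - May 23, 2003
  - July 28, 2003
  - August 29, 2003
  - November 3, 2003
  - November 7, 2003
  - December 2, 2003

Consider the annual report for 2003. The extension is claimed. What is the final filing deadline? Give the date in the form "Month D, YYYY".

December 5, 2003

Start from the fixed due date, November 7, 2003.
Because November 7, 2003 is a listed holiday, the deadline becomes November 6, 2003 (Thursday).
Applying the 1 month extension: 1 month after November 6, 2003 is December 6, 2003.
December 6, 2003 is a Saturday, so it moves to the preceding business day, December 5, 2003 (Friday).
The final due date is December 5, 2003.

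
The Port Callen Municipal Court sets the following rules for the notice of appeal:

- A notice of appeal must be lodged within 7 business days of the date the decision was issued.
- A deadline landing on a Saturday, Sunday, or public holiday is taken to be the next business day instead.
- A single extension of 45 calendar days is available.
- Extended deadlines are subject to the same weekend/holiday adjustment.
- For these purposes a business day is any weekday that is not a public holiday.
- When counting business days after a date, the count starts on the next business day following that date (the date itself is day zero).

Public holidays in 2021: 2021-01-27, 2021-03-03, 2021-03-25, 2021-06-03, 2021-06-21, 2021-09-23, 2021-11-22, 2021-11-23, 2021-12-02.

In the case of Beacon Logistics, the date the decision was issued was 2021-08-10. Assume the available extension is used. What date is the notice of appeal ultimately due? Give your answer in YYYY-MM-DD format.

2021-10-04

7 business days after 2021-08-10, excluding weekends and holidays, is 2021-08-19.
2021-08-19 falls on a Thursday, which is a business day, so no adjustment is needed.
With the 45-day extension, 2021-08-19 becomes 2021-10-03.
2021-10-03 is a Sunday, so it moves to the next business day, 2021-10-04 (Monday).
Final deadline: 2021-10-04.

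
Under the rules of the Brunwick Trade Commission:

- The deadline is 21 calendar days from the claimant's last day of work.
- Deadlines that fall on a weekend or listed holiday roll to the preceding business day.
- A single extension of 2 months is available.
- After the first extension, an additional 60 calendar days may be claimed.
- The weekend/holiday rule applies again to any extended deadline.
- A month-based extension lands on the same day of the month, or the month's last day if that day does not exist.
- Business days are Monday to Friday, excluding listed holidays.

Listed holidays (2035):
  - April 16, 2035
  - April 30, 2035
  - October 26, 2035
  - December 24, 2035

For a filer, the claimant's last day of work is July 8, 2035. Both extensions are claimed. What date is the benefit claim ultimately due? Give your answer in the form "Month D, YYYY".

Trigger date July 8, 2035 + 21 calendar days = July 29, 2035.
July 29, 2035 falls on a Sunday. Rolling to the preceding business day gives July 27, 2035, a Friday.
Add 2 months to July 27, 2035: September 27, 2035.
September 27, 2035 (Thursday) is already a business day.
The 60-calendar-day extension moves the deadline from September 27, 2035 to November 26, 2035.
Since November 26, 2035 is a Monday and not a holiday, the date is unchanged.
So the filing is due November 26, 2035.

November 26, 2035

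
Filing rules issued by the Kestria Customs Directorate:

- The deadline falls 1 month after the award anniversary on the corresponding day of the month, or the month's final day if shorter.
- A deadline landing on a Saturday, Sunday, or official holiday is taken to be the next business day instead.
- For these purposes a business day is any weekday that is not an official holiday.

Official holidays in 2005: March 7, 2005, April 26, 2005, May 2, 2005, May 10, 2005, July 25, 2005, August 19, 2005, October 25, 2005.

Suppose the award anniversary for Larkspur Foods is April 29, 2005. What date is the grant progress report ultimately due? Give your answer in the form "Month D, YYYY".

1 month from April 29, 2005 is May 29, 2005.
Because May 29, 2005 is a Sunday, the deadline becomes May 30, 2005 (Monday).
The final due date is May 30, 2005.

May 30, 2005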